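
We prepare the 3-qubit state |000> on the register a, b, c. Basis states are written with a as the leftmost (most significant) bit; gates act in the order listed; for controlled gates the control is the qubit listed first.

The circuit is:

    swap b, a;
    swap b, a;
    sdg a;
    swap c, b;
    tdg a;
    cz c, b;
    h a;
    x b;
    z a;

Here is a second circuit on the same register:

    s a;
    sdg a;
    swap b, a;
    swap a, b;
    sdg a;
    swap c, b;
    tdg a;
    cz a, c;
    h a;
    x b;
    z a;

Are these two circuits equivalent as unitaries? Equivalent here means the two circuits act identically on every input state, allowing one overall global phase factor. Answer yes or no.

No, they are not equivalent — no single phase factor reconciles the two unitaries.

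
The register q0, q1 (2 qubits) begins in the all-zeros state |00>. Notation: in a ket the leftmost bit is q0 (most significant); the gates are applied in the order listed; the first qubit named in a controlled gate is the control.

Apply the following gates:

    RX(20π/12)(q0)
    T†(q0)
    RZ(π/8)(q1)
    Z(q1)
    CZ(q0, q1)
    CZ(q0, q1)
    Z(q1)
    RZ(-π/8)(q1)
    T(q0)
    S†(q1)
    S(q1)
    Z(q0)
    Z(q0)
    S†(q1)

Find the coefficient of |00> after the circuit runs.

The amplitude on |00> is -sqrt(3)/2. Key observation: the block from step 2 through step 9 cancels to the identity and can be dropped.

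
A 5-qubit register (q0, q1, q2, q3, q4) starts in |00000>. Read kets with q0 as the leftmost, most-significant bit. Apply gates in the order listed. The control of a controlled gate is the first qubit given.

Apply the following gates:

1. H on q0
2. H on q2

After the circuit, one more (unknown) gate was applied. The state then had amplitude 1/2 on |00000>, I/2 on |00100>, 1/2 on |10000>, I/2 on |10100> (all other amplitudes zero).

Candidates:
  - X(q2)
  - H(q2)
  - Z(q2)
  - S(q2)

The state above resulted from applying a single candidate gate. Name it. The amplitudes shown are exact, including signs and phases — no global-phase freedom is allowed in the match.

It was S(q2) that produced the state shown.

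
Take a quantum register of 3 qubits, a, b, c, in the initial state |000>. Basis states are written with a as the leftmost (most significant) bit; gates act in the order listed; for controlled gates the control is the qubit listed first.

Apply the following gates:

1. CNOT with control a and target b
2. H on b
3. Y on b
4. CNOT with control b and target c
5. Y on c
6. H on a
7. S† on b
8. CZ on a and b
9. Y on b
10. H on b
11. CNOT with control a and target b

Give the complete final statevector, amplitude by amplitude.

After the circuit, the state carries amplitude -sqrt(2)/4 on |000>, sqrt(2)*I/4 on |001>, -sqrt(2)/4 on |010>, -sqrt(2)*I/4 on |011>, sqrt(2)/4 on |100>, -sqrt(2)*I/4 on |101>, sqrt(2)/4 on |110>, sqrt(2)*I/4 on |111>.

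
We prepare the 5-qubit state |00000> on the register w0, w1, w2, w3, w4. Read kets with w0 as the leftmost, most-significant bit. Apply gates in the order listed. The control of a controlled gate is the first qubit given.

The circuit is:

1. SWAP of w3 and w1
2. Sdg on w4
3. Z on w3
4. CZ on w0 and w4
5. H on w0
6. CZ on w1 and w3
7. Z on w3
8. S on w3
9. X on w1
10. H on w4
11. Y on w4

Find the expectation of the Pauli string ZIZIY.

The expectation value of ZIZIY is 0.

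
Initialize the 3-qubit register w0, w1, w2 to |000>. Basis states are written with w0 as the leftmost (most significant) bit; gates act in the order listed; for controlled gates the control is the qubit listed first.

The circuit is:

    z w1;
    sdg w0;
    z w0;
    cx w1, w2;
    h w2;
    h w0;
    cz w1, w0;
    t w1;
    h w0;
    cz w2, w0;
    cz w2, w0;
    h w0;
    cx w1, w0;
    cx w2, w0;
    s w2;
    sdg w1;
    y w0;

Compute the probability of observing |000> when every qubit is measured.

The probability of measuring |000> is 1/4. Key observation: the block from step 9 through step 12 cancels to the identity and can be dropped.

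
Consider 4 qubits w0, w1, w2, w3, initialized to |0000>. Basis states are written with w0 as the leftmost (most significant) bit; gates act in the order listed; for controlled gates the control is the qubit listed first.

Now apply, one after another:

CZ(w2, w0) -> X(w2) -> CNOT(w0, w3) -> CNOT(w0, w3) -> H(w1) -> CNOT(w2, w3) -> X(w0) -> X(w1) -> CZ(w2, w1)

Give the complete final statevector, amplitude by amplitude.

The resulting statevector has amplitude sqrt(2)/2 on |1011>, -sqrt(2)/2 on |1111>, and 0 on every other basis state.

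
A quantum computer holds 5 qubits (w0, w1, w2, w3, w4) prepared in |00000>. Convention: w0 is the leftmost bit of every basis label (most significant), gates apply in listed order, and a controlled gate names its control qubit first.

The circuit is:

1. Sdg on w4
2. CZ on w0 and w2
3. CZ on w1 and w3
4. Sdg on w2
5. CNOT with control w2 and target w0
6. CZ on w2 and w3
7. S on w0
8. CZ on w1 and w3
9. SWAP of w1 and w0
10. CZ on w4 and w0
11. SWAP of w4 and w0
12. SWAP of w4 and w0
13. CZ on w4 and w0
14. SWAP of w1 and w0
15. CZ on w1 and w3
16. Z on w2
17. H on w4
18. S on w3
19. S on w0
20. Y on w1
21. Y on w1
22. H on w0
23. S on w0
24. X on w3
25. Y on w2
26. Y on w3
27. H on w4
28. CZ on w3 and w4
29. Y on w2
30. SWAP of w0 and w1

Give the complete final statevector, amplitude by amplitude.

The final amplitudes are -sqrt(2)*I/2 on |00000>, sqrt(2)/2 on |01000>, and 0 on every other basis state.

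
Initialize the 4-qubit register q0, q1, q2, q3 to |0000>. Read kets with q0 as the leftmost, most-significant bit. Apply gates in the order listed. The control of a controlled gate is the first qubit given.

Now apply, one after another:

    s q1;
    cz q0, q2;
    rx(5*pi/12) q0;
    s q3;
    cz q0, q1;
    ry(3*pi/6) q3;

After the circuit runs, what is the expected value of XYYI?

The expectation value of XYYI is 0.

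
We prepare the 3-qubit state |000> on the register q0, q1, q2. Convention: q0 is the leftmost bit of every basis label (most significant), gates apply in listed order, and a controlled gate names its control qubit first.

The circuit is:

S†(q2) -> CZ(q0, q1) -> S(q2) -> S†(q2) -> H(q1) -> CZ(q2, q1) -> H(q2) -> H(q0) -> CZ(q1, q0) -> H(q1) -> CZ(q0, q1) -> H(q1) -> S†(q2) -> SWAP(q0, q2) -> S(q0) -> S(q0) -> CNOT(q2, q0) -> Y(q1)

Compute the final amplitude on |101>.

The amplitude on |101> is -sqrt(2)*I/4.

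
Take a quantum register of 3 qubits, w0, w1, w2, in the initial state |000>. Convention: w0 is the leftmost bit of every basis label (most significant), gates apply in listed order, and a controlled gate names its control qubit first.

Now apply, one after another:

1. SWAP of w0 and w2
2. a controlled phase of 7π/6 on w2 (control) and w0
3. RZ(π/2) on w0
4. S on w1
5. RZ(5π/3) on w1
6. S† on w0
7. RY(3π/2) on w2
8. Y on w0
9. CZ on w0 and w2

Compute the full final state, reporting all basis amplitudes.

The final amplitudes are sqrt(2)*exp(5*I*pi/12)/2 on |100>, sqrt(2)*exp(5*I*pi/12)/2 on |101>, and 0 on every other basis state.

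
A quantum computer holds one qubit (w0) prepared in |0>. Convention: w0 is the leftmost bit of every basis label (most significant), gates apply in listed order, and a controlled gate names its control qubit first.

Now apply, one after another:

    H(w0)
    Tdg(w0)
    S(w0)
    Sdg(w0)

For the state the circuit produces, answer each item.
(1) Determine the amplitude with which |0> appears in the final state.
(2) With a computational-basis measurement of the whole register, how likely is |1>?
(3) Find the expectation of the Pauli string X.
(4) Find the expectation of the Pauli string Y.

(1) The final state's coefficient on |0> equals sqrt(2)/2. Key observation: gates 3-4 undo each other exactly, leaving only the rest of the circuit to track.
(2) A full measurement returns |1> with probability 1/2.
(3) In the final state, X has expectation sqrt(2)/2.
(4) In the final state, Y has expectation -sqrt(2)/2.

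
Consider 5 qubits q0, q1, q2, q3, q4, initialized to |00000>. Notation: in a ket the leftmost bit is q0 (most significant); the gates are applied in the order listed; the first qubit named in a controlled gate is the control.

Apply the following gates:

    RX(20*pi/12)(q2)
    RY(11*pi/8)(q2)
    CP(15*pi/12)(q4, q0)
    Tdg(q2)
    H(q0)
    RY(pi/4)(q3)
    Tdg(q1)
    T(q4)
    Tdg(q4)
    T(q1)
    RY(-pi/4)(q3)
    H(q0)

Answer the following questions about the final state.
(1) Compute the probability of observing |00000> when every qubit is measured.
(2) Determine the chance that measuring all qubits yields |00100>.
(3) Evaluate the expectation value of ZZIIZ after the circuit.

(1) A full measurement returns |00000> with probability 1/2 - sqrt(2 - sqrt(2))/8. Key observation: gates 5-12 undo each other exactly, leaving only the rest of the circuit to track.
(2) The probability of measuring |00100> is sqrt(2 - sqrt(2))/8 + 1/2.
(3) The expectation value of ZZIIZ is 1.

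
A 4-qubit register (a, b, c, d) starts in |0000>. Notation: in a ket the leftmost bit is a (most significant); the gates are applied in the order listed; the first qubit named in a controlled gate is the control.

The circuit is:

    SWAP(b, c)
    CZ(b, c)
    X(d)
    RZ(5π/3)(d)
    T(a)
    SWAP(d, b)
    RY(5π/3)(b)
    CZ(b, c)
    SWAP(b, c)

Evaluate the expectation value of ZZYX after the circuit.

In the final state, ZZYX has expectation 0.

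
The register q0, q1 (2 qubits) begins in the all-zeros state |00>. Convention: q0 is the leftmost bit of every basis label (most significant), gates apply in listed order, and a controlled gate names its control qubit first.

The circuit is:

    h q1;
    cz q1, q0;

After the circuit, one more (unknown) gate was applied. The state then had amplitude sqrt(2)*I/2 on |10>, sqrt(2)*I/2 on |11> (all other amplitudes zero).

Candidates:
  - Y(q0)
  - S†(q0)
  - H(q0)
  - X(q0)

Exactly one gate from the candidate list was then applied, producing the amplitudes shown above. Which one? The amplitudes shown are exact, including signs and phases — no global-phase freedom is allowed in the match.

The applied gate was Y(q0).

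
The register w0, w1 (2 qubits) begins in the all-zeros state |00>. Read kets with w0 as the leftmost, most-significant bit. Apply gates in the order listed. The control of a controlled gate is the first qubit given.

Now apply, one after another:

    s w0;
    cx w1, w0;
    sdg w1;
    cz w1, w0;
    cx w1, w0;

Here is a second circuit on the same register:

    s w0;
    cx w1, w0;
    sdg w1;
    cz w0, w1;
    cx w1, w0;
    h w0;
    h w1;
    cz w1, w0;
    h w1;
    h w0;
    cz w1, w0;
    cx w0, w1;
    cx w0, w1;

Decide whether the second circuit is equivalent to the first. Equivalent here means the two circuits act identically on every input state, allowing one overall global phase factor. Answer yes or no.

No: there is an input state on which the two circuits produce genuinely different outputs (not merely differing by a phase).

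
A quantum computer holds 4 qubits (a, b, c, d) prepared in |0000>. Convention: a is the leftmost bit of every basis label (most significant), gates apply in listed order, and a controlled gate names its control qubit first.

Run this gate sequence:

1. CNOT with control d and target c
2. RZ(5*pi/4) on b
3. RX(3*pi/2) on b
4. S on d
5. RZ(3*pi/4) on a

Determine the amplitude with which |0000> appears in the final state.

The amplitude on |0000> is sqrt(2)/2.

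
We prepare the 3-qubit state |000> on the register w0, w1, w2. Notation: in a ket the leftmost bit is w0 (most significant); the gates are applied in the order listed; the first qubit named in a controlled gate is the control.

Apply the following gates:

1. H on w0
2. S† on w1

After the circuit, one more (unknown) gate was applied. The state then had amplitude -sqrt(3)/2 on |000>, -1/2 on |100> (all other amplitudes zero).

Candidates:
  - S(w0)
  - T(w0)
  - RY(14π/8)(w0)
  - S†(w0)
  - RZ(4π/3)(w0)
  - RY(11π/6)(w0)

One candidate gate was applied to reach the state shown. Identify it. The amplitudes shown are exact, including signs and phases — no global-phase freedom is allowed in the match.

The applied gate was RY(11π/6)(w0).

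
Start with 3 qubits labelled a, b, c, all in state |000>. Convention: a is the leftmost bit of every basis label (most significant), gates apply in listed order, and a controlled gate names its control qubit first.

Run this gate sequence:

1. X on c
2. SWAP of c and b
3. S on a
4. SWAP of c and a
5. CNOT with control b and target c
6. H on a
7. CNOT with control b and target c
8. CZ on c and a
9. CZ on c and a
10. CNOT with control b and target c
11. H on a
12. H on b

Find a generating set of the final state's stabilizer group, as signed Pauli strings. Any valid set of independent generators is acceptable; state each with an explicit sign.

The final state is stabilized by the group generated by -IXI, +ZII, -IIZ; other independent generating sets are equally valid. Key observation: the block from step 6 through step 11 cancels to the identity and can be dropped.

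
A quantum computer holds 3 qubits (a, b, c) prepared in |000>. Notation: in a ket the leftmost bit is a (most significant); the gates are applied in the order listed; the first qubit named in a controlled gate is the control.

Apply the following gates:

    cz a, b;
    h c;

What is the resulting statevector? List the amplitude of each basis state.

The final amplitudes are sqrt(2)/2 on |000>, sqrt(2)/2 on |001>, and 0 on every other basis state.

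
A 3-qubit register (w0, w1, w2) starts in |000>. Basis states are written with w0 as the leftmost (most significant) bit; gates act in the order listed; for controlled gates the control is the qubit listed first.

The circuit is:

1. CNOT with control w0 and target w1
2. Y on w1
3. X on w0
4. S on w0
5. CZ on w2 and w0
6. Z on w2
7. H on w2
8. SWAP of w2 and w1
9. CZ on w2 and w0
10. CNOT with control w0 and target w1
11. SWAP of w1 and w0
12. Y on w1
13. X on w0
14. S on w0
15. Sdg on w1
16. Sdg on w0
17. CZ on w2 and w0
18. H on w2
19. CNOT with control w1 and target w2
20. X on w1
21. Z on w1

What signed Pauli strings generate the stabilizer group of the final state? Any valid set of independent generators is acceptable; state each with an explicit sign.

The stabilizer group can be generated by -XII, -IIX, -IZI, among other valid generating sets.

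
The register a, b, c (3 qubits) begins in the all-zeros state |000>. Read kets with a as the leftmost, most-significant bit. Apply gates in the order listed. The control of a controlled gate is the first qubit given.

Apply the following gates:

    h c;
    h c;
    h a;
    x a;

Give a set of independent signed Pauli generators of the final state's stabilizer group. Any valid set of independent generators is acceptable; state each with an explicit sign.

One valid set of independent stabilizer generators is +XII, +IZI, +IIZ (any independent generating set of the same group is equally correct). Key observation: gates 1-2 undo each other exactly, leaving only the rest of the circuit to track.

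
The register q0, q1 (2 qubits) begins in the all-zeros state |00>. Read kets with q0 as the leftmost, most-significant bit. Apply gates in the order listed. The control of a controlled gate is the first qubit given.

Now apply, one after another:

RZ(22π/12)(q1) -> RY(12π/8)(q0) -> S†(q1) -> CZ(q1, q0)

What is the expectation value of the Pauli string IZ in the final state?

The observable IZ averages to 1.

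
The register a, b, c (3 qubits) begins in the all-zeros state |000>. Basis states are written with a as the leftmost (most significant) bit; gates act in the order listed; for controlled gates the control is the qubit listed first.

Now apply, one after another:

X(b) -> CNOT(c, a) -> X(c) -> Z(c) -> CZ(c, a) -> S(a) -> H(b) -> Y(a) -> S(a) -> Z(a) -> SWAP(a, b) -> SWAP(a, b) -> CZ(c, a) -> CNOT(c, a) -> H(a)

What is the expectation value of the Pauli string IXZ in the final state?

The expectation value of IXZ is 1.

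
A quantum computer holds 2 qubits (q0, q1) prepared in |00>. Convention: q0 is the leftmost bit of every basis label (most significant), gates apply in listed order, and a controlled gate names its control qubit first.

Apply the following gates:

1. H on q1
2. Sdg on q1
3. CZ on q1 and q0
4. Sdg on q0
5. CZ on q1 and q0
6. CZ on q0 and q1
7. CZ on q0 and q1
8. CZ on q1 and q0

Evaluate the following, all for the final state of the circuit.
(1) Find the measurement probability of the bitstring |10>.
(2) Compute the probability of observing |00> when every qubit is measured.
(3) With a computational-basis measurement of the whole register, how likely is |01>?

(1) The probability of measuring |10> is 0. Key observation: the block from step 5 through step 8 cancels to the identity and can be dropped.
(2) A full measurement returns |00> with probability 1/2.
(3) The probability of measuring |01> is 1/2.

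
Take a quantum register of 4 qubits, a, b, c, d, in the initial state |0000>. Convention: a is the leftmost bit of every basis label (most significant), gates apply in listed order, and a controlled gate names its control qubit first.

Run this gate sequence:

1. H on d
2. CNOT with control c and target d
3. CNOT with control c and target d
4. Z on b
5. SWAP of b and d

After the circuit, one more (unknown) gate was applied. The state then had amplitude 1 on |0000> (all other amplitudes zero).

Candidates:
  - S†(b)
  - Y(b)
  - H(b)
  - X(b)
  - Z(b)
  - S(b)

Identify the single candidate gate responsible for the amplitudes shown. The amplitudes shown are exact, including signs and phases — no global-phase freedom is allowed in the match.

The unique candidate consistent with the amplitudes is H(b).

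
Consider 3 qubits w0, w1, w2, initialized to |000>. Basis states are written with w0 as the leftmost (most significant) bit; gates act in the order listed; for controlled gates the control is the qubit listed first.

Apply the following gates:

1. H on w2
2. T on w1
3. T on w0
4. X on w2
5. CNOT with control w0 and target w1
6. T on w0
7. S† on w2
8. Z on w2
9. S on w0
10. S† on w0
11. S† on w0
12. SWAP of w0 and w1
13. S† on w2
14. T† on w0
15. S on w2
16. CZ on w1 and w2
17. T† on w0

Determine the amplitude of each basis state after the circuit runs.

After the circuit, the state carries amplitude sqrt(2)/2 on |000>, sqrt(2)*I/2 on |001>, and 0 on every other basis state.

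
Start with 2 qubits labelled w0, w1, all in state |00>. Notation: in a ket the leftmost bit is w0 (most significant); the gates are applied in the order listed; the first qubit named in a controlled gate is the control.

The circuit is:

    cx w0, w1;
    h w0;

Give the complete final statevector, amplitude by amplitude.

After the circuit, the state carries amplitude sqrt(2)/2 on |00>, 0 on |01>, sqrt(2)/2 on |10>, 0 on |11>.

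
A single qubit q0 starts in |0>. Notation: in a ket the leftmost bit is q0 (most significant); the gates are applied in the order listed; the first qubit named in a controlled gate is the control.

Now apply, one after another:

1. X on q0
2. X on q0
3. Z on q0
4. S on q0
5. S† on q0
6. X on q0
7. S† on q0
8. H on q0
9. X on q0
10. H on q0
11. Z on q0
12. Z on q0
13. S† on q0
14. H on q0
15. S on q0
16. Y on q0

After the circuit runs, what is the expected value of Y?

The expectation value of Y is -1. Key observation: gates 8-11 undo each other exactly, leaving only the rest of the circuit to track.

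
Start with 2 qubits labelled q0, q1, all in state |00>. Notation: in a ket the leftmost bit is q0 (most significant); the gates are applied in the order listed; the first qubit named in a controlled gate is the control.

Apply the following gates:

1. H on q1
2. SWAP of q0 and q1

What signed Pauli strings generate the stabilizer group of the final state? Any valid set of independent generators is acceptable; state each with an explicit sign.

One valid set of independent stabilizer generators is +XI, +IZ (any independent generating set of the same group is equally correct).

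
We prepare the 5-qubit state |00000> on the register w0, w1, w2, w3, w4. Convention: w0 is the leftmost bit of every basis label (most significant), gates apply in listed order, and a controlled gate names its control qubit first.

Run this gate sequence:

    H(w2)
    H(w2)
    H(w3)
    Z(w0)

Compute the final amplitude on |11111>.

|11111> carries amplitude 0 in the final state. Key observation: the block from step 1 through step 2 cancels to the identity and can be dropped.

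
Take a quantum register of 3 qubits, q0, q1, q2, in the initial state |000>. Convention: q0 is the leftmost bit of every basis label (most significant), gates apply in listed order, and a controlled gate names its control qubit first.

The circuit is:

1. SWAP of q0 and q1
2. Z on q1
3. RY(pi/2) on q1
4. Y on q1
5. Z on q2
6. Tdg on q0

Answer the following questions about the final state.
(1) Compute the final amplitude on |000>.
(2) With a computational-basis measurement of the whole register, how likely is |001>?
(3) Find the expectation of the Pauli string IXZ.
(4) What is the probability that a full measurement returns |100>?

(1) The amplitude on |000> is -sqrt(2)*I/2.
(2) A full measurement returns |001> with probability 0.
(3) The expectation value of IXZ is -1.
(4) The probability of measuring |100> is 0.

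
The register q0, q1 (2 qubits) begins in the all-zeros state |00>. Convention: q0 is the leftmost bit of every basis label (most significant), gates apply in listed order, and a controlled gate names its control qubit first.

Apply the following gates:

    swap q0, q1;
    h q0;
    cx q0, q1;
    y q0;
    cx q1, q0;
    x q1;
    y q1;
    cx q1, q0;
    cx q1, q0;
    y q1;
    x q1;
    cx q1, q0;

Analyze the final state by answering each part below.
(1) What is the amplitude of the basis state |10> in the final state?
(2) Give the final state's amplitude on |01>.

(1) The amplitude on |10> is sqrt(2)*I/2.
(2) The amplitude on |01> is -sqrt(2)*I/2.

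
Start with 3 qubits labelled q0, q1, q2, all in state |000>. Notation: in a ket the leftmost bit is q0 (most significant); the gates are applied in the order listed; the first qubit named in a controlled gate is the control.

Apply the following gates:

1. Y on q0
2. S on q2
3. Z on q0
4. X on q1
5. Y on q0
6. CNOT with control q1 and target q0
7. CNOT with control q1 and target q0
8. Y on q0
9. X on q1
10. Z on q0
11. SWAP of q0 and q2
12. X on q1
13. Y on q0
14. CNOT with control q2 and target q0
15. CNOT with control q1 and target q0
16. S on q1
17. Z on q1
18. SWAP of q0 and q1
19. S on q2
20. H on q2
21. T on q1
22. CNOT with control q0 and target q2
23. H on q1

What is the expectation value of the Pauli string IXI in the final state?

The observable IXI averages to -1. Key observation: the block from step 3 through step 10 cancels to the identity and can be dropped.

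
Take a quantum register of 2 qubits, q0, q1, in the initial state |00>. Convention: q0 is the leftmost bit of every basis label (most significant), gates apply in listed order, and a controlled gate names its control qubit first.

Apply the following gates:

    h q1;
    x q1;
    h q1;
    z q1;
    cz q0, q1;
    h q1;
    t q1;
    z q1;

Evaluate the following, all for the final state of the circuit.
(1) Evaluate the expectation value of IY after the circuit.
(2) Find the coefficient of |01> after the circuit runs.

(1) The expectation value of IY is -sqrt(2)/2.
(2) The final state's coefficient on |01> equals -sqrt(2)*exp(I*pi/4)/2.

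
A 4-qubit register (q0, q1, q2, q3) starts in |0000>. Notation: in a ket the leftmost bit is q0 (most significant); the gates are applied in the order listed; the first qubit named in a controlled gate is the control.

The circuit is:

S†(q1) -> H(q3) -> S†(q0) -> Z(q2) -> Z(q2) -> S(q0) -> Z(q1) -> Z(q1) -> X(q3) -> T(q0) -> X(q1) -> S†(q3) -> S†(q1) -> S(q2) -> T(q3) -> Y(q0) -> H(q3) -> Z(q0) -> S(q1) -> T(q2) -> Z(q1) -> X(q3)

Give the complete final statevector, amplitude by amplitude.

The resulting statevector has amplitude -exp(I*pi/4)/2 + I/2 on |1100>, exp(I*pi/4)/2 + I/2 on |1101>, and 0 on every other basis state.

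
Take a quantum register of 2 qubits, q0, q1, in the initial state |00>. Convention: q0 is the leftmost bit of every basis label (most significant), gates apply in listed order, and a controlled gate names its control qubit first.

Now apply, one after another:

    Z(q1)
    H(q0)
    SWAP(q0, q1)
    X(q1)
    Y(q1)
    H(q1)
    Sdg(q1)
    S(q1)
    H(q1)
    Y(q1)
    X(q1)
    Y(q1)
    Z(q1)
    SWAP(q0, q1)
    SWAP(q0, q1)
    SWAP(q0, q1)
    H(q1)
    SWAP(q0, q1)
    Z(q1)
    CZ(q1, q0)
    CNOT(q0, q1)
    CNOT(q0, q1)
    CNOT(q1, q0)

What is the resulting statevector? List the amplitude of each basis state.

The final amplitudes are -I/2 on |00>, -I/2 on |01>, -I/2 on |10>, I/2 on |11>. Key observation: steps 4-11 multiply out to the identity, so the circuit reduces to the remaining gates.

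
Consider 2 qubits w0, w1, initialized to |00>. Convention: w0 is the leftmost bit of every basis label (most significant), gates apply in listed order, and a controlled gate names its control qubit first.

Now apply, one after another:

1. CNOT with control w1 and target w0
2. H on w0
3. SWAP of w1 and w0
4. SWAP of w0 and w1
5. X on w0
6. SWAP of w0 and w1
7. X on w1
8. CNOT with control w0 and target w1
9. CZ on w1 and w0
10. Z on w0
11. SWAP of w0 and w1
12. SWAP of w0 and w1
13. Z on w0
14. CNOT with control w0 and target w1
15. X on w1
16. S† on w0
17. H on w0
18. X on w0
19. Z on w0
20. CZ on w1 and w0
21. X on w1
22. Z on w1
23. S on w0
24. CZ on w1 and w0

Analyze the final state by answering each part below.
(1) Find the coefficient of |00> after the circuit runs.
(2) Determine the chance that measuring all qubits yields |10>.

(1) |00> carries amplitude 1/2 in the final state. Key observation: the block from step 10 through step 13 cancels to the identity and can be dropped.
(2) A full measurement returns |10> with probability 1/4.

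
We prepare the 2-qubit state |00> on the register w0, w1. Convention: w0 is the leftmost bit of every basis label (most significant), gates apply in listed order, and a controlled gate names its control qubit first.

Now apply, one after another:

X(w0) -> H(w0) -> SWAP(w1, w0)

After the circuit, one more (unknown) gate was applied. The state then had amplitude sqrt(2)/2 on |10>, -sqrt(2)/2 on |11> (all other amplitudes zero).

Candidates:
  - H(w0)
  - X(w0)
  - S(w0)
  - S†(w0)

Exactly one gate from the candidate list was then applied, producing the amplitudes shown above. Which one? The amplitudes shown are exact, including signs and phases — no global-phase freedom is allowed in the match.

The applied gate was X(w0).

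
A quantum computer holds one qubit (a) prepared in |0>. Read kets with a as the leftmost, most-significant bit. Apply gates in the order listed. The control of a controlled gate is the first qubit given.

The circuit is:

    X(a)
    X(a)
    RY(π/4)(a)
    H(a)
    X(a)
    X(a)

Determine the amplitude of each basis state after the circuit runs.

After the circuit, the state carries amplitude sqrt(2)*(sqrt(2 - sqrt(2)) + sqrt(sqrt(2) + 2))/4 on |0>, sqrt(2)*(-sqrt(2 - sqrt(2)) + sqrt(sqrt(2) + 2))/4 on |1>.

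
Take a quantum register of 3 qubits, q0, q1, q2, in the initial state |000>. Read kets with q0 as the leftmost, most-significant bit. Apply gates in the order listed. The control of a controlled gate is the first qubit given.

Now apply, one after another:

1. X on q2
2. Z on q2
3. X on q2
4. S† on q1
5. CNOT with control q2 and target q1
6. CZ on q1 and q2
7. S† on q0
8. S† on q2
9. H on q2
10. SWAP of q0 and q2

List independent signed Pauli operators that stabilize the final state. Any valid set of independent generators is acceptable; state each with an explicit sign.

The stabilizer group can be generated by +XII, +IZI, +IIZ, among other valid generating sets.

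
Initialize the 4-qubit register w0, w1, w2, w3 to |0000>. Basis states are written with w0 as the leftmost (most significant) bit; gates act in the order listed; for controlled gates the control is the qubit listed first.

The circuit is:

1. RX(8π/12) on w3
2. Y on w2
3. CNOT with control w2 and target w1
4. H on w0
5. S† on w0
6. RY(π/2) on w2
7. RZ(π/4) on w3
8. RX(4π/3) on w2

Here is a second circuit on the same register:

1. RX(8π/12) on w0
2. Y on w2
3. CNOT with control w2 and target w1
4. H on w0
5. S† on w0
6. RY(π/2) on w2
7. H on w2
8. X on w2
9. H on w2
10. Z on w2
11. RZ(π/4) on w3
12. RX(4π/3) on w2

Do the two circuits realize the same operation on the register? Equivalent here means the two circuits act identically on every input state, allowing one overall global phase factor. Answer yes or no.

No: there is an input state on which the two circuits produce genuinely different outputs (not merely differing by a phase).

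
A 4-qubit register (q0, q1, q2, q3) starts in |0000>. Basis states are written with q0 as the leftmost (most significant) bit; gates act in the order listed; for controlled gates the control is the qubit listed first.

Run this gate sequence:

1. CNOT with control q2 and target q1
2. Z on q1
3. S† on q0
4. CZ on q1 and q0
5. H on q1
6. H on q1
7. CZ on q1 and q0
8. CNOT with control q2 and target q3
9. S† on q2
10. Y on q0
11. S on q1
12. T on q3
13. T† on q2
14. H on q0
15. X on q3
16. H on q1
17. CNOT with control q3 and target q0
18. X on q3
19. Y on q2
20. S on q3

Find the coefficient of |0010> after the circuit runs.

|0010> carries amplitude 1/2 in the final state. Key observation: steps 4-7 multiply out to the identity, so the circuit reduces to the remaining gates.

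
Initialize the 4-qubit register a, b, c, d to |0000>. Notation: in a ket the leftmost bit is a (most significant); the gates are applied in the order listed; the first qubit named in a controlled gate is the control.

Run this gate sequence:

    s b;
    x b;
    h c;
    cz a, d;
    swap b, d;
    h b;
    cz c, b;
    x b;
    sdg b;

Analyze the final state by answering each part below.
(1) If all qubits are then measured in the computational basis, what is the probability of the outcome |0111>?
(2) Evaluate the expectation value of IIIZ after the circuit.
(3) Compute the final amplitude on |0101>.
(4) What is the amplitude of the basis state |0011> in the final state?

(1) A full measurement returns |0111> with probability 1/4.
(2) The observable IIIZ averages to -1.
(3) The final state's coefficient on |0101> equals -I/2.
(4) |0011> carries amplitude -1/2 in the final state.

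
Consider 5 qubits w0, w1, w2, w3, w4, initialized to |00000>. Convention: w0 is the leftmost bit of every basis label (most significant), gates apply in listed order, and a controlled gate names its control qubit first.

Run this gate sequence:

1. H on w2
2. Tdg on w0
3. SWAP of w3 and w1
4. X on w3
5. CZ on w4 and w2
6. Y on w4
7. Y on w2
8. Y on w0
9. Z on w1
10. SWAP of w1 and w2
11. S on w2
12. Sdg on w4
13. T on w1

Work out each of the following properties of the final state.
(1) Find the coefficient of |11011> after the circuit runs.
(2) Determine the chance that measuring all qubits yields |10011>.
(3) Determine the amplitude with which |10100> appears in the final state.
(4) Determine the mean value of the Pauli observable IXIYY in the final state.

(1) |11011> carries amplitude -sqrt(2)*exp(I*pi/4)/2 in the final state.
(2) Outcome |10011> occurs with probability 1/2.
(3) The final state's coefficient on |10100> equals 0.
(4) The observable IXIYY averages to 0.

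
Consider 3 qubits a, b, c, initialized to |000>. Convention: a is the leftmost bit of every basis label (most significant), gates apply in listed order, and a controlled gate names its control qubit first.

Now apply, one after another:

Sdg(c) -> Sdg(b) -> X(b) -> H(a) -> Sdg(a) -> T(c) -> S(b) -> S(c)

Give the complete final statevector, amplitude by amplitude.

The final amplitudes are sqrt(2)*I/2 on |010>, sqrt(2)/2 on |110>, and 0 on every other basis state.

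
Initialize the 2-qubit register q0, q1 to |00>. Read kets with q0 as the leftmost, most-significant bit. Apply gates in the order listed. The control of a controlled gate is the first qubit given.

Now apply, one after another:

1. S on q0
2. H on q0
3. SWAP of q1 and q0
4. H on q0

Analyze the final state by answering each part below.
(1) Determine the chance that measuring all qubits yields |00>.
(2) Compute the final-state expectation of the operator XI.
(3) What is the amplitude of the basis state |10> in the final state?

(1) Outcome |00> occurs with probability 1/4.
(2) In the final state, XI has expectation 1.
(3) The final state's coefficient on |10> equals 1/2.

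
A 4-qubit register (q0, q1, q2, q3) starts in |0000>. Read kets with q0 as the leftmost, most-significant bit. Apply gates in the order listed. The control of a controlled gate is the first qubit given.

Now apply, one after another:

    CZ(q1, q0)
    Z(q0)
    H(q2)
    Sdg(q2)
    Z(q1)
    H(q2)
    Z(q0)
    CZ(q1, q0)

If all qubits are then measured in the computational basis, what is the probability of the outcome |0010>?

Outcome |0010> occurs with probability 1/2.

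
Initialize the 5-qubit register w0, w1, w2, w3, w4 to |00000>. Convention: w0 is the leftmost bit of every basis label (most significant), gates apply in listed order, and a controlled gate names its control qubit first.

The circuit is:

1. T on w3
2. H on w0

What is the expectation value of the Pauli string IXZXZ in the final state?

In the final state, IXZXZ has expectation 0.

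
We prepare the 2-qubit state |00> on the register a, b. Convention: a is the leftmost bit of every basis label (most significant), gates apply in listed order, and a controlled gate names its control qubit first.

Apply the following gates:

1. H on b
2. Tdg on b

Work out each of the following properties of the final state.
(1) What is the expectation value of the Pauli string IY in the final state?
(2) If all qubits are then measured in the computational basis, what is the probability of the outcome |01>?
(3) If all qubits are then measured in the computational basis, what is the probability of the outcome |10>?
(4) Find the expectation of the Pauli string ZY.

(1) The observable IY averages to -sqrt(2)/2.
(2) Outcome |01> occurs with probability 1/2.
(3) A full measurement returns |10> with probability 0.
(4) The observable ZY averages to -sqrt(2)/2.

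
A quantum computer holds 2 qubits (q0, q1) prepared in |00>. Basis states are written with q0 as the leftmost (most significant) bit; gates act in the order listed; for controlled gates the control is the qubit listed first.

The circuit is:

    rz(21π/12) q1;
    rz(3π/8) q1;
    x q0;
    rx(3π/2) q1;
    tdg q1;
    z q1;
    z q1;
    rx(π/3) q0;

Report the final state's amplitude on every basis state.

The final amplitudes are -sqrt(2)*exp(7*I*pi/16)/4 on |00>, -sqrt(2)*exp(11*I*pi/16)/4 on |01>, -sqrt(6)*exp(15*I*pi/16)/4 on |10>, sqrt(6)*exp(3*I*pi/16)/4 on |11>.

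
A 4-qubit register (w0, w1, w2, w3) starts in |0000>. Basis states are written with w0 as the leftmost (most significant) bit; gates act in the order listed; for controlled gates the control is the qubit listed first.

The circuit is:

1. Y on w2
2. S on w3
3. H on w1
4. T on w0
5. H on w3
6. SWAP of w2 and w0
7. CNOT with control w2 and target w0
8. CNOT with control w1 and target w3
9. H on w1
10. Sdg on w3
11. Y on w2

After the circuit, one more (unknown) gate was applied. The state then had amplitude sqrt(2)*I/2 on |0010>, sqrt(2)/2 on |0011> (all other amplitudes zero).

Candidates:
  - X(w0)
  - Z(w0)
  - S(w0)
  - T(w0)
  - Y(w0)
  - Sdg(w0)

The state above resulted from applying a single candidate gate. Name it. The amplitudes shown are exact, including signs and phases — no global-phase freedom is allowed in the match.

The applied gate was Y(w0).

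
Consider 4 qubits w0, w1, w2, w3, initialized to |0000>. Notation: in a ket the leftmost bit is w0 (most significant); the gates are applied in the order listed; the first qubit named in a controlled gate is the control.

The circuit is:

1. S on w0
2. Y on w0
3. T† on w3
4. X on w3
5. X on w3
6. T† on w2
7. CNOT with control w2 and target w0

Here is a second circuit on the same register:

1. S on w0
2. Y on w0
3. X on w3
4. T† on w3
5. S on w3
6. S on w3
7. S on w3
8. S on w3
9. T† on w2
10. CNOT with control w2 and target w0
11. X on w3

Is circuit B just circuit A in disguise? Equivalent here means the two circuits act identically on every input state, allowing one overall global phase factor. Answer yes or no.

No — the two circuits implement different unitaries, even allowing a global phase.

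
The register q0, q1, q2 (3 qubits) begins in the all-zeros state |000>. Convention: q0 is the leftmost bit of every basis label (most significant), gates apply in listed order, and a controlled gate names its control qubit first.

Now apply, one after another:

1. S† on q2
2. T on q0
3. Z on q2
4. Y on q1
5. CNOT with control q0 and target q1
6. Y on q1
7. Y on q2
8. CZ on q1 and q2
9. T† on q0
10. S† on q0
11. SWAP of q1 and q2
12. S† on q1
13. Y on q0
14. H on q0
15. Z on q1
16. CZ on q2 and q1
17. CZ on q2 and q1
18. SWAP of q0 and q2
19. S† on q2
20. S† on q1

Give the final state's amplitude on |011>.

|011> carries amplitude -sqrt(2)*I/2 in the final state.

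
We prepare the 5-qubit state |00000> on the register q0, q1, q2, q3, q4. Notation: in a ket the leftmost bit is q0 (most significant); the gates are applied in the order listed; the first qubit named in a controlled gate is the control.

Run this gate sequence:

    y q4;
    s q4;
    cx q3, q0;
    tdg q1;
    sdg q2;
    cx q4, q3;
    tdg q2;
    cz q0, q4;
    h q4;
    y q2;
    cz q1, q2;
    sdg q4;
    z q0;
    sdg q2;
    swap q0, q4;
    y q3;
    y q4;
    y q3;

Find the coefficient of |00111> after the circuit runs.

The amplitude on |00111> is -sqrt(2)*I/2.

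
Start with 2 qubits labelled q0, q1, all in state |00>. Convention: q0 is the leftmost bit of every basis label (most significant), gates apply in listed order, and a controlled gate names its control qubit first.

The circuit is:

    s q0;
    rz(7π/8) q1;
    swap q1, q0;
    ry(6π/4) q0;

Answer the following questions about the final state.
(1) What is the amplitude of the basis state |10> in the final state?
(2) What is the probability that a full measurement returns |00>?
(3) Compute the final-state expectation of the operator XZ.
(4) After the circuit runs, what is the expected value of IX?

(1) The amplitude on |10> is -sqrt(2)*exp(9*I*pi/16)/2.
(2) Outcome |00> occurs with probability 1/2.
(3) In the final state, XZ has expectation -1.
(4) The observable IX averages to 0.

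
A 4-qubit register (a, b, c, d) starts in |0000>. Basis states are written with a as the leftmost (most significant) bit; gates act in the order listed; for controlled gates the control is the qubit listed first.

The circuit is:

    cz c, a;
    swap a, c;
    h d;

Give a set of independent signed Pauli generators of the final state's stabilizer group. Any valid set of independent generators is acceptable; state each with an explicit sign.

The final state is stabilized by the group generated by +IIIX, +ZIII, +IZII, +IIZI; other independent generating sets are equally valid.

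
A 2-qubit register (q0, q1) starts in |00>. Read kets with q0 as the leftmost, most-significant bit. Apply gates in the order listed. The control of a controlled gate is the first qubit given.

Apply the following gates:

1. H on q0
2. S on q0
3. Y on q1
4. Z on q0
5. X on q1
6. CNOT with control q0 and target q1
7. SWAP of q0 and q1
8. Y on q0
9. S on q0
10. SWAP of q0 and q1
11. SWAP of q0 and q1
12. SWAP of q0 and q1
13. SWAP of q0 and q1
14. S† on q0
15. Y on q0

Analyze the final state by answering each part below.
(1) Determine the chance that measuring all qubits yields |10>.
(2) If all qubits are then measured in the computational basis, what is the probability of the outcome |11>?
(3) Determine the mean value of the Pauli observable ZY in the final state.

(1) The probability of measuring |10> is 0. Key observation: the block from step 8 through step 15 cancels to the identity and can be dropped.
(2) Outcome |11> occurs with probability 1/2.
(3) In the final state, ZY has expectation 0.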